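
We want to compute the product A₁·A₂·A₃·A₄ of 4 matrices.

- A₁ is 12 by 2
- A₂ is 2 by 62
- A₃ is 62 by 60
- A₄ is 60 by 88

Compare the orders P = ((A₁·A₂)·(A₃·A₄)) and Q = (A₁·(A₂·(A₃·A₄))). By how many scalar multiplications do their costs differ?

Order P = ((A₁·A₂)·(A₃·A₄)): (A₁·A₂): 12×2 by 2×62 → 12×62, cost 12·2·62 = 1488; (A₃·A₄): 62×60 by 60×88 → 62×88, cost 62·60·88 = 327360; ((A₁·A₂)·(A₃·A₄)): 12×62 by 62×88 → 12×88, cost 12·62·88 = 65472; cumulative 394320. Total 394320.
Order Q = (A₁·(A₂·(A₃·A₄))): (A₃·A₄): 62×60 by 60×88 → 62×88, cost 62·60·88 = 327360; (A₂·(A₃·A₄)): 2×62 by 62×88 → 2×88, cost 2·62·88 = 10912; cumulative 338272; (A₁·(A₂·(A₃·A₄))): 12×2 by 2×88 → 12×88, cost 12·2·88 = 2112; cumulative 340384. Total 340384.
Difference: |394320 − 340384| = 53936.

53936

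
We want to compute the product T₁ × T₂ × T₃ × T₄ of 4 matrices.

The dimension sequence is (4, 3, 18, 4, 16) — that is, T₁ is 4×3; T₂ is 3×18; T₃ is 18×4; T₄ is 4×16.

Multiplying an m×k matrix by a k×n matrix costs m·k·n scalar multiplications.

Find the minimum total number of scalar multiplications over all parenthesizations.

520

Adjacent pairs: T₁T₂ = 4·3·18 = 216; T₂T₃ = 3·18·4 = 216; T₃T₄ = 18·4·16 = 1152.
Length 3: T₁..T₃: k=1: 0+216+4·3·4=264; k=2: 216+0+4·18·4=504 → min 264 | T₂..T₄: k=2: 0+1152+3·18·16=2016; k=3: 216+0+3·4·16=408 → min 408.
Length 4: T₁..T₄: k=1: 0+408+4·3·16=600; k=2: 216+1152+4·18·16=2520; k=3: 264+0+4·4·16=520 → min 520.
Optimal order: ((T₁ × (T₂ × T₃)) × T₄) with cost 520.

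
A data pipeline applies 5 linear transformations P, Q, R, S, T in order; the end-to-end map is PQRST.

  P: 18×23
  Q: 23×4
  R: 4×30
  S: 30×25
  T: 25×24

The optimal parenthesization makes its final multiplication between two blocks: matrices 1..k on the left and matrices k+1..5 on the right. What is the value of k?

2

Adjacent pairs: PQ = 18·23·4 = 1656; QR = 23·4·30 = 2760; RS = 4·30·25 = 3000; ST = 30·25·24 = 18000.
Length 3: P..R: k=1: 0+2760+18·23·30=15180; k=2: 1656+0+18·4·30=3816 → min 3816 | Q..S: k=2: 0+3000+23·4·25=5300; k=3: 2760+0+23·30·25=20010 → min 5300 | R..T: k=3: 0+18000+4·30·24=20880; k=4: 3000+0+4·25·24=5400 → min 5400.
Length 4: P..S: k=1: 0+5300+18·23·25=15650; k=2: 1656+3000+18·4·25=6456; k=3: 3816+0+18·30·25=17316 → min 6456 | Q..T: k=2: 0+5400+23·4·24=7608; k=3: 2760+18000+23·30·24=37320; k=4: 5300+0+23·25·24=19100 → min 7608.
Top-level splits: k=1: (P..P)·(Q..T) → 0+7608+18·23·24 = 17544; k=2: (P..Q)·(R..T) → 1656+5400+18·4·24 = 8784; k=3: (P..R)·(S..T) → 3816+18000+18·30·24 = 34776; k=4: (P..S)·(T..T) → 6456+0+18·25·24 = 17256.
Best split is after Q, i.e. k = 2.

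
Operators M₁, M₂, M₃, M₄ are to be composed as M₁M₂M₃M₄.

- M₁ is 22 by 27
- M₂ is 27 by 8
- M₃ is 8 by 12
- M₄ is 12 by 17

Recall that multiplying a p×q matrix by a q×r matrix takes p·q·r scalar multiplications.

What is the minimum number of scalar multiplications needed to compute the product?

9376

Adjacent pairs: M₁M₂ = 22·27·8 = 4752; M₂M₃ = 27·8·12 = 2592; M₃M₄ = 8·12·17 = 1632.
Length 3: M₁..M₃: k=1: 0+2592+22·27·12=9720; k=2: 4752+0+22·8·12=6864 → min 6864 | M₂..M₄: k=2: 0+1632+27·8·17=5304; k=3: 2592+0+27·12·17=8100 → min 5304.
Length 4: M₁..M₄: k=1: 0+5304+22·27·17=15402; k=2: 4752+1632+22·8·17=9376; k=3: 6864+0+22·12·17=11352 → min 9376.
Optimal order: ((M₁M₂)(M₃M₄)) with cost 9376.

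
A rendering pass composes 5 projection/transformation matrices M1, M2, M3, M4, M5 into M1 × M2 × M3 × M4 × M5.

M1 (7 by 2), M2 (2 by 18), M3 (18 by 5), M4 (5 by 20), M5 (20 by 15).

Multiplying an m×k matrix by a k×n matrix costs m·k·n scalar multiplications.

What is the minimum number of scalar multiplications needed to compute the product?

Adjacent pairs: M1M2 = 7·2·18 = 252; M2M3 = 2·18·5 = 180; M3M4 = 18·5·20 = 1800; M4M5 = 5·20·15 = 1500.
Length 3: M1..M3: k=1: 0+180+7·2·5=250; k=2: 252+0+7·18·5=882 → min 250 | M2..M4: k=2: 0+1800+2·18·20=2520; k=3: 180+0+2·5·20=380 → min 380 | M3..M5: k=3: 0+1500+18·5·15=2850; k=4: 1800+0+18·20·15=7200 → min 2850.
Length 4: M1..M4: k=1: 0+380+7·2·20=660; k=2: 252+1800+7·18·20=4572; k=3: 250+0+7·5·20=950 → min 660 | M2..M5: k=2: 0+2850+2·18·15=3390; k=3: 180+1500+2·5·15=1830; k=4: 380+0+2·20·15=980 → min 980.
Length 5: M1..M5: k=1: 0+980+7·2·15=1190; k=2: 252+2850+7·18·15=4992; k=3: 250+1500+7·5·15=2275; k=4: 660+0+7·20·15=2760 → min 1190.
Optimal order: (M1 × (((M2 × M3) × M4) × M5)) with cost 1190.

1190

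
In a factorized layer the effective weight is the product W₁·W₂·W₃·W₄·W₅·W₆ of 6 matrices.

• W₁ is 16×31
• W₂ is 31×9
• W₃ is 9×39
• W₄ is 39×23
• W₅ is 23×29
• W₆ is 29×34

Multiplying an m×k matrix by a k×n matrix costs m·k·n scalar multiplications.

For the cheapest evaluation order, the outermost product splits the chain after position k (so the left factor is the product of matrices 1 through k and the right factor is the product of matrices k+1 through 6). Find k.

Adjacent pairs: W₁W₂ = 16·31·9 = 4464; W₂W₃ = 31·9·39 = 10881; W₃W₄ = 9·39·23 = 8073; W₄W₅ = 39·23·29 = 26013; W₅W₆ = 23·29·34 = 22678.
Length 3: W₁..W₃: k=1: 0+10881+16·31·39=30225; k=2: 4464+0+16·9·39=10080 → min 10080 | W₂..W₄: k=2: 0+8073+31·9·23=14490; k=3: 10881+0+31·39·23=38688 → min 14490 | W₃..W₅: k=3: 0+26013+9·39·29=36192; k=4: 8073+0+9·23·29=14076 → min 14076 | W₄..W₆: k=4: 0+22678+39·23·34=53176; k=5: 26013+0+39·29·34=64467 → min 53176.
Length 4: W₁..W₄: k=1: 0+14490+16·31·23=25898; k=2: 4464+8073+16·9·23=15849; k=3: 10080+0+16·39·23=24432 → min 15849 | W₂..W₅: k=2: 0+14076+31·9·29=22167; k=3: 10881+26013+31·39·29=71955; k=4: 14490+0+31·23·29=35167 → min 22167 | W₃..W₆: k=3: 0+53176+9·39·34=65110; k=4: 8073+22678+9·23·34=37789; k=5: 14076+0+9·29·34=22950 → min 22950.
Length 5: W₁..W₅: k=1: 0+22167+16·31·29=36551; k=2: 4464+14076+16·9·29=22716; k=3: 10080+26013+16·39·29=54189; k=4: 15849+0+16·23·29=26521 → min 22716 | W₂..W₆: k=2: 0+22950+31·9·34=32436; k=3: 10881+53176+31·39·34=105163; k=4: 14490+22678+31·23·34=61410; k=5: 22167+0+31·29·34=52733 → min 32436.
Top-level splits: k=1: (W₁..W₁)·(W₂..W₆) → 0+32436+16·31·34 = 49300; k=2: (W₁..W₂)·(W₃..W₆) → 4464+22950+16·9·34 = 32310; k=3: (W₁..W₃)·(W₄..W₆) → 10080+53176+16·39·34 = 84472; k=4: (W₁..W₄)·(W₅..W₆) → 15849+22678+16·23·34 = 51039; k=5: (W₁..W₅)·(W₆..W₆) → 22716+0+16·29·34 = 38492.
Best split is after W₂, i.e. k = 2.

2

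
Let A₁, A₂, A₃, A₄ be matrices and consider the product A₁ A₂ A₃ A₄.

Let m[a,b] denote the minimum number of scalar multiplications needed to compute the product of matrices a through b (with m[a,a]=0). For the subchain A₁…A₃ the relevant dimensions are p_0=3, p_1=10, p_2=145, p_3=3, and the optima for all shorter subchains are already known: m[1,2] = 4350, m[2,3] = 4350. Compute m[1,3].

4440

m[1,3] = min over k∈[1,2] of m[1,k]+m[k+1,3]+p_{0}·p_k·p_{3}.
k=1: 0 + 4350 + 3·10·3 = 4440; k=2: 4350 + 0 + 3·145·3 = 5655.
Minimum: 4440 at k=1.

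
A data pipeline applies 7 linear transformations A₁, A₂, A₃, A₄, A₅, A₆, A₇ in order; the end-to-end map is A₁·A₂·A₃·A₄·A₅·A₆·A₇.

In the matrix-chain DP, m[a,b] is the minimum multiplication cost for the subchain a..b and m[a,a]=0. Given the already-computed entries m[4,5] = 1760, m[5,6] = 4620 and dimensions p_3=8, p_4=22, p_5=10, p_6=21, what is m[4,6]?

m[4,6] = min over k∈[4,5] of m[4,k]+m[k+1,6]+p_{3}·p_k·p_{6}.
k=4: 0 + 4620 + 8·22·21 = 8316; k=5: 1760 + 0 + 8·10·21 = 3440.
Minimum: 3440 at k=5.

3440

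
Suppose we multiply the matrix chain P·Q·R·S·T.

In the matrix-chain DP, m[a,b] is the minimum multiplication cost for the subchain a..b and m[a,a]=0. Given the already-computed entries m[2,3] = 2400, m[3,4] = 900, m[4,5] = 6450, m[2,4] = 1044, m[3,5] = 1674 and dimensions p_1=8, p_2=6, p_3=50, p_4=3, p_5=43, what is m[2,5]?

2076

m[2,5] = min over k∈[2,4] of m[2,k]+m[k+1,5]+p_{1}·p_k·p_{5}.
k=2: 0 + 1674 + 8·6·43 = 3738; k=3: 2400 + 6450 + 8·50·43 = 26050; k=4: 1044 + 0 + 8·3·43 = 2076.
Minimum: 2076 at k=4.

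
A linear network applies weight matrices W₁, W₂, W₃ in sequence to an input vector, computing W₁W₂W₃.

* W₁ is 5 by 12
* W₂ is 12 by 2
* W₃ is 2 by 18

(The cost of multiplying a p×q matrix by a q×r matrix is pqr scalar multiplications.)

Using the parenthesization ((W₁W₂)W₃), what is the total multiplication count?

300

(W₁W₂): 5×12 by 12×2 → 5×2, cost 5·12·2 = 120
((W₁W₂)W₃): 5×2 by 2×18 → 5×18, cost 5·2·18 = 180; cumulative 300
Total: 300 scalar multiplications.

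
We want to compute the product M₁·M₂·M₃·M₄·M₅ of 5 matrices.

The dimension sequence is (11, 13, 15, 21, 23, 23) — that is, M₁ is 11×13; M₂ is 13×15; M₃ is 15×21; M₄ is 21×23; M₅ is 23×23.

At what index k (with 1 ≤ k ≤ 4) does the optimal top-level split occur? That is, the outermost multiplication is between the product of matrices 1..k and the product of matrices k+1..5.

4

Adjacent pairs: M₁M₂ = 11·13·15 = 2145; M₂M₃ = 13·15·21 = 4095; M₃M₄ = 15·21·23 = 7245; M₄M₅ = 21·23·23 = 11109.
Length 3: M₁..M₃: k=1: 0+4095+11·13·21=7098; k=2: 2145+0+11·15·21=5610 → min 5610 | M₂..M₄: k=2: 0+7245+13·15·23=11730; k=3: 4095+0+13·21·23=10374 → min 10374 | M₃..M₅: k=3: 0+11109+15·21·23=18354; k=4: 7245+0+15·23·23=15180 → min 15180.
Length 4: M₁..M₄: k=1: 0+10374+11·13·23=13663; k=2: 2145+7245+11·15·23=13185; k=3: 5610+0+11·21·23=10923 → min 10923 | M₂..M₅: k=2: 0+15180+13·15·23=19665; k=3: 4095+11109+13·21·23=21483; k=4: 10374+0+13·23·23=17251 → min 17251.
Top-level splits: k=1: (M₁..M₁)·(M₂..M₅) → 0+17251+11·13·23 = 20540; k=2: (M₁..M₂)·(M₃..M₅) → 2145+15180+11·15·23 = 21120; k=3: (M₁..M₃)·(M₄..M₅) → 5610+11109+11·21·23 = 22032; k=4: (M₁..M₄)·(M₅..M₅) → 10923+0+11·23·23 = 16742.
Best split is after M₄, i.e. k = 4.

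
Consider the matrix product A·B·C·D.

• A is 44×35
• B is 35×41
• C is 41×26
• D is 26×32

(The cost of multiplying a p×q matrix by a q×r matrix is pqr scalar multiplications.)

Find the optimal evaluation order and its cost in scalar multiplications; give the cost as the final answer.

113958

Adjacent pairs: AB = 44·35·41 = 63140; BC = 35·41·26 = 37310; CD = 41·26·32 = 34112.
Length 3: A..C: k=1: 0+37310+44·35·26=77350; k=2: 63140+0+44·41·26=110044 → min 77350 | B..D: k=2: 0+34112+35·41·32=80032; k=3: 37310+0+35·26·32=66430 → min 66430.
Length 4: A..D: k=1: 0+66430+44·35·32=115710; k=2: 63140+34112+44·41·32=154980; k=3: 77350+0+44·26·32=113958 → min 113958.
Optimal parenthesization: ((A·(B·C))·D) with cost 113958.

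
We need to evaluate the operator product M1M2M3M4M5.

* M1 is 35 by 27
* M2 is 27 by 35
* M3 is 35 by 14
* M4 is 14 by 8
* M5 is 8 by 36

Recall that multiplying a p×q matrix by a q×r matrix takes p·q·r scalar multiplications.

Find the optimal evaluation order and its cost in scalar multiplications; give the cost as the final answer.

29120

Adjacent pairs: M1M2 = 35·27·35 = 33075; M2M3 = 27·35·14 = 13230; M3M4 = 35·14·8 = 3920; M4M5 = 14·8·36 = 4032.
Length 3: M1..M3: k=1: 0+13230+35·27·14=26460; k=2: 33075+0+35·35·14=50225 → min 26460 | M2..M4: k=2: 0+3920+27·35·8=11480; k=3: 13230+0+27·14·8=16254 → min 11480 | M3..M5: k=3: 0+4032+35·14·36=21672; k=4: 3920+0+35·8·36=14000 → min 14000.
Length 4: M1..M4: k=1: 0+11480+35·27·8=19040; k=2: 33075+3920+35·35·8=46795; k=3: 26460+0+35·14·8=30380 → min 19040 | M2..M5: k=2: 0+14000+27·35·36=48020; k=3: 13230+4032+27·14·36=30870; k=4: 11480+0+27·8·36=19256 → min 19256.
Length 5: M1..M5: k=1: 0+19256+35·27·36=53276; k=2: 33075+14000+35·35·36=91175; k=3: 26460+4032+35·14·36=48132; k=4: 19040+0+35·8·36=29120 → min 29120.
Optimal parenthesization: ((M1(M2(M3M4)))M5) with cost 29120.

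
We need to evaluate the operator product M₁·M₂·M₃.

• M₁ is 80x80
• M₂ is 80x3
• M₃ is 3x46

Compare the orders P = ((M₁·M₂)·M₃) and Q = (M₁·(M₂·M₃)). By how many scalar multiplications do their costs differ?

275200

Order P = ((M₁·M₂)·M₃): (M₁·M₂): 80×80 by 80×3 → 80×3, cost 80·80·3 = 19200; ((M₁·M₂)·M₃): 80×3 by 3×46 → 80×46, cost 80·3·46 = 11040; cumulative 30240. Total 30240.
Order Q = (M₁·(M₂·M₃)): (M₂·M₃): 80×3 by 3×46 → 80×46, cost 80·3·46 = 11040; (M₁·(M₂·M₃)): 80×80 by 80×46 → 80×46, cost 80·80·46 = 294400; cumulative 305440. Total 305440.
Difference: |30240 − 305440| = 275200.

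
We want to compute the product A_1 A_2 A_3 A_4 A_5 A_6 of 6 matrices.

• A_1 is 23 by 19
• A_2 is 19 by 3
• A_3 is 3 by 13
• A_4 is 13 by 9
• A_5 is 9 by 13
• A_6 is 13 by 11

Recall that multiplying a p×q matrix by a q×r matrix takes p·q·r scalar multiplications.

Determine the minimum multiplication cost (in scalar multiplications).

3201

Adjacent pairs: A_1A_2 = 23·19·3 = 1311; A_2A_3 = 19·3·13 = 741; A_3A_4 = 3·13·9 = 351; A_4A_5 = 13·9·13 = 1521; A_5A_6 = 9·13·11 = 1287.
Length 3: A_1..A_3: k=1: 0+741+23·19·13=6422; k=2: 1311+0+23·3·13=2208 → min 2208 | A_2..A_4: k=2: 0+351+19·3·9=864; k=3: 741+0+19·13·9=2964 → min 864 | A_3..A_5: k=3: 0+1521+3·13·13=2028; k=4: 351+0+3·9·13=702 → min 702 | A_4..A_6: k=4: 0+1287+13·9·11=2574; k=5: 1521+0+13·13·11=3380 → min 2574.
Length 4: A_1..A_4: k=1: 0+864+23·19·9=4797; k=2: 1311+351+23·3·9=2283; k=3: 2208+0+23·13·9=4899 → min 2283 | A_2..A_5: k=2: 0+702+19·3·13=1443; k=3: 741+1521+19·13·13=5473; k=4: 864+0+19·9·13=3087 → min 1443 | A_3..A_6: k=3: 0+2574+3·13·11=3003; k=4: 351+1287+3·9·11=1935; k=5: 702+0+3·13·11=1131 → min 1131.
Length 5: A_1..A_5: k=1: 0+1443+23·19·13=7124; k=2: 1311+702+23·3·13=2910; k=3: 2208+1521+23·13·13=7616; k=4: 2283+0+23·9·13=4974 → min 2910 | A_2..A_6: k=2: 0+1131+19·3·11=1758; k=3: 741+2574+19·13·11=6032; k=4: 864+1287+19·9·11=4032; k=5: 1443+0+19·13·11=4160 → min 1758.
Length 6: A_1..A_6: k=1: 0+1758+23·19·11=6565; k=2: 1311+1131+23·3·11=3201; k=3: 2208+2574+23·13·11=8071; k=4: 2283+1287+23·9·11=5847; k=5: 2910+0+23·13·11=6199 → min 3201.
Optimal order: ((A_1 A_2) (((A_3 A_4) A_5) A_6)) with cost 3201.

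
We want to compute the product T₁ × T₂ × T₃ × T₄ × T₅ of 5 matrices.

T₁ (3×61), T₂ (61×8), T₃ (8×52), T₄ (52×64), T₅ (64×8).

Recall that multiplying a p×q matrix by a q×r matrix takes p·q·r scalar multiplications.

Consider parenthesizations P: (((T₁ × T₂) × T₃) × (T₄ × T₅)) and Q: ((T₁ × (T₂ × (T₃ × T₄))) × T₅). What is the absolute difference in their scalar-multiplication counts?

40520

Order P = (((T₁ × T₂) × T₃) × (T₄ × T₅)): (T₁ × T₂): 3×61 by 61×8 → 3×8, cost 3·61·8 = 1464; ((T₁ × T₂) × T₃): 3×8 by 8×52 → 3×52, cost 3·8·52 = 1248; cumulative 2712; (T₄ × T₅): 52×64 by 64×8 → 52×8, cost 52·64·8 = 26624; (((T₁ × T₂) × T₃) × (T₄ × T₅)): 3×52 by 52×8 → 3×8, cost 3·52·8 = 1248; cumulative 30584. Total 30584.
Order Q = ((T₁ × (T₂ × (T₃ × T₄))) × T₅): (T₃ × T₄): 8×52 by 52×64 → 8×64, cost 8·52·64 = 26624; (T₂ × (T₃ × T₄)): 61×8 by 8×64 → 61×64, cost 61·8·64 = 31232; cumulative 57856; (T₁ × (T₂ × (T₃ × T₄))): 3×61 by 61×64 → 3×64, cost 3·61·64 = 11712; cumulative 69568; ((T₁ × (T₂ × (T₃ × T₄))) × T₅): 3×64 by 64×8 → 3×8, cost 3·64·8 = 1536; cumulative 71104. Total 71104.
Difference: |30584 − 71104| = 40520.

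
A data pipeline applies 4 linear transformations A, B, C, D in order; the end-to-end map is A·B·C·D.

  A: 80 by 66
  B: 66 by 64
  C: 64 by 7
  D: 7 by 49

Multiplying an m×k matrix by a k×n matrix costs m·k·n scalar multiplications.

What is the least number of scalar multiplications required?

Adjacent pairs: AB = 80·66·64 = 337920; BC = 66·64·7 = 29568; CD = 64·7·49 = 21952.
Length 3: A..C: k=1: 0+29568+80·66·7=66528; k=2: 337920+0+80·64·7=373760 → min 66528 | B..D: k=2: 0+21952+66·64·49=228928; k=3: 29568+0+66·7·49=52206 → min 52206.
Length 4: A..D: k=1: 0+52206+80·66·49=310926; k=2: 337920+21952+80·64·49=610752; k=3: 66528+0+80·7·49=93968 → min 93968.
Optimal order: ((A·(B·C))·D) with cost 93968.

93968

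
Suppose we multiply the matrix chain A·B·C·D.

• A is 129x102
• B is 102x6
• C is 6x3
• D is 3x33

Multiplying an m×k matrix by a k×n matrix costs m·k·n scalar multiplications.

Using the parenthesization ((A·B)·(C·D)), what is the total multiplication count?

(A·B): 129×102 by 102×6 → 129×6, cost 129·102·6 = 78948
(C·D): 6×3 by 3×33 → 6×33, cost 6·3·33 = 594
((A·B)·(C·D)): 129×6 by 6×33 → 129×33, cost 129·6·33 = 25542; cumulative 105084
Total: 105084 scalar multiplications.

105084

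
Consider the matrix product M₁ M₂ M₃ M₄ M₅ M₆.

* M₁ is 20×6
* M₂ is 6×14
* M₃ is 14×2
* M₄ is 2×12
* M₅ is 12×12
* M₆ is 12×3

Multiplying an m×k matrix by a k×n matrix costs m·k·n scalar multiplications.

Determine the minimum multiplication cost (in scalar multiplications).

888

Adjacent pairs: M₁M₂ = 20·6·14 = 1680; M₂M₃ = 6·14·2 = 168; M₃M₄ = 14·2·12 = 336; M₄M₅ = 2·12·12 = 288; M₅M₆ = 12·12·3 = 432.
Length 3: M₁..M₃: k=1: 0+168+20·6·2=408; k=2: 1680+0+20·14·2=2240 → min 408 | M₂..M₄: k=2: 0+336+6·14·12=1344; k=3: 168+0+6·2·12=312 → min 312 | M₃..M₅: k=3: 0+288+14·2·12=624; k=4: 336+0+14·12·12=2352 → min 624 | M₄..M₆: k=4: 0+432+2·12·3=504; k=5: 288+0+2·12·3=360 → min 360.
Length 4: M₁..M₄: k=1: 0+312+20·6·12=1752; k=2: 1680+336+20·14·12=5376; k=3: 408+0+20·2·12=888 → min 888 | M₂..M₅: k=2: 0+624+6·14·12=1632; k=3: 168+288+6·2·12=600; k=4: 312+0+6·12·12=1176 → min 600 | M₃..M₆: k=3: 0+360+14·2·3=444; k=4: 336+432+14·12·3=1272; k=5: 624+0+14·12·3=1128 → min 444.
Length 5: M₁..M₅: k=1: 0+600+20·6·12=2040; k=2: 1680+624+20·14·12=5664; k=3: 408+288+20·2·12=1176; k=4: 888+0+20·12·12=3768 → min 1176 | M₂..M₆: k=2: 0+444+6·14·3=696; k=3: 168+360+6·2·3=564; k=4: 312+432+6·12·3=960; k=5: 600+0+6·12·3=816 → min 564.
Length 6: M₁..M₆: k=1: 0+564+20·6·3=924; k=2: 1680+444+20·14·3=2964; k=3: 408+360+20·2·3=888; k=4: 888+432+20·12·3=2040; k=5: 1176+0+20·12·3=1896 → min 888.
Optimal order: ((M₁ (M₂ M₃)) ((M₄ M₅) M₆)) with cost 888.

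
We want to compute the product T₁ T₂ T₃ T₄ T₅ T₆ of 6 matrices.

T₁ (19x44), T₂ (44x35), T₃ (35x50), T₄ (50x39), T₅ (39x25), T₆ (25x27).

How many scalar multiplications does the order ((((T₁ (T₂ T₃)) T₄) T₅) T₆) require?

(T₂ T₃): 44×35 by 35×50 → 44×50, cost 44·35·50 = 77000
(T₁ (T₂ T₃)): 19×44 by 44×50 → 19×50, cost 19·44·50 = 41800; cumulative 118800
((T₁ (T₂ T₃)) T₄): 19×50 by 50×39 → 19×39, cost 19·50·39 = 37050; cumulative 155850
(((T₁ (T₂ T₃)) T₄) T₅): 19×39 by 39×25 → 19×25, cost 19·39·25 = 18525; cumulative 174375
((((T₁ (T₂ T₃)) T₄) T₅) T₆): 19×25 by 25×27 → 19×27, cost 19·25·27 = 12825; cumulative 187200
Total: 187200 scalar multiplications.

187200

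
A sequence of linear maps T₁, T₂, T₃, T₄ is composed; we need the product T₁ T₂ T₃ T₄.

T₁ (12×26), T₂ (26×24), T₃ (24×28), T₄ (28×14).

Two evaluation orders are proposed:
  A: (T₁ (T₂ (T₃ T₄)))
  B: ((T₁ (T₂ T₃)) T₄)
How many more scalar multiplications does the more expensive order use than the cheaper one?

8400

Order A = (T₁ (T₂ (T₃ T₄))): (T₃ T₄): 24×28 by 28×14 → 24×14, cost 24·28·14 = 9408; (T₂ (T₃ T₄)): 26×24 by 24×14 → 26×14, cost 26·24·14 = 8736; cumulative 18144; (T₁ (T₂ (T₃ T₄))): 12×26 by 26×14 → 12×14, cost 12·26·14 = 4368; cumulative 22512. Total 22512.
Order B = ((T₁ (T₂ T₃)) T₄): (T₂ T₃): 26×24 by 24×28 → 26×28, cost 26·24·28 = 17472; (T₁ (T₂ T₃)): 12×26 by 26×28 → 12×28, cost 12·26·28 = 8736; cumulative 26208; ((T₁ (T₂ T₃)) T₄): 12×28 by 28×14 → 12×14, cost 12·28·14 = 4704; cumulative 30912. Total 30912.
Difference: |22512 − 30912| = 8400.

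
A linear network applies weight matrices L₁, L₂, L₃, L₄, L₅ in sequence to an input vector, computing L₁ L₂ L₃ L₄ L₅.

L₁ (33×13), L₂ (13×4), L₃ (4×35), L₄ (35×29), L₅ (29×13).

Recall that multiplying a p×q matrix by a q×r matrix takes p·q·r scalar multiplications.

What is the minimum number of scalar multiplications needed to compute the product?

Adjacent pairs: L₁L₂ = 33·13·4 = 1716; L₂L₃ = 13·4·35 = 1820; L₃L₄ = 4·35·29 = 4060; L₄L₅ = 35·29·13 = 13195.
Length 3: L₁..L₃: k=1: 0+1820+33·13·35=16835; k=2: 1716+0+33·4·35=6336 → min 6336 | L₂..L₄: k=2: 0+4060+13·4·29=5568; k=3: 1820+0+13·35·29=15015 → min 5568 | L₃..L₅: k=3: 0+13195+4·35·13=15015; k=4: 4060+0+4·29·13=5568 → min 5568.
Length 4: L₁..L₄: k=1: 0+5568+33·13·29=18009; k=2: 1716+4060+33·4·29=9604; k=3: 6336+0+33·35·29=39831 → min 9604 | L₂..L₅: k=2: 0+5568+13·4·13=6244; k=3: 1820+13195+13·35·13=20930; k=4: 5568+0+13·29·13=10469 → min 6244.
Length 5: L₁..L₅: k=1: 0+6244+33·13·13=11821; k=2: 1716+5568+33·4·13=9000; k=3: 6336+13195+33·35·13=34546; k=4: 9604+0+33·29·13=22045 → min 9000.
Optimal order: ((L₁ L₂) ((L₃ L₄) L₅)) with cost 9000.

9000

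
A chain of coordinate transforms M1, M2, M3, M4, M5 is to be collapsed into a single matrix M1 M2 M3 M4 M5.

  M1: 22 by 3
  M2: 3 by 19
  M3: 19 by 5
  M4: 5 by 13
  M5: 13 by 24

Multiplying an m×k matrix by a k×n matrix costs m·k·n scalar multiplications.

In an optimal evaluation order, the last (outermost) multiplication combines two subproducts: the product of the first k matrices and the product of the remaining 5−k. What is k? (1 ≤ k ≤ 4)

1

Adjacent pairs: M1M2 = 22·3·19 = 1254; M2M3 = 3·19·5 = 285; M3M4 = 19·5·13 = 1235; M4M5 = 5·13·24 = 1560.
Length 3: M1..M3: k=1: 0+285+22·3·5=615; k=2: 1254+0+22·19·5=3344 → min 615 | M2..M4: k=2: 0+1235+3·19·13=1976; k=3: 285+0+3·5·13=480 → min 480 | M3..M5: k=3: 0+1560+19·5·24=3840; k=4: 1235+0+19·13·24=7163 → min 3840.
Length 4: M1..M4: k=1: 0+480+22·3·13=1338; k=2: 1254+1235+22·19·13=7923; k=3: 615+0+22·5·13=2045 → min 1338 | M2..M5: k=2: 0+3840+3·19·24=5208; k=3: 285+1560+3·5·24=2205; k=4: 480+0+3·13·24=1416 → min 1416.
Top-level splits: k=1: (M1..M1)·(M2..M5) → 0+1416+22·3·24 = 3000; k=2: (M1..M2)·(M3..M5) → 1254+3840+22·19·24 = 15126; k=3: (M1..M3)·(M4..M5) → 615+1560+22·5·24 = 4815; k=4: (M1..M4)·(M5..M5) → 1338+0+22·13·24 = 8202.
Best split is after M1, i.e. k = 1.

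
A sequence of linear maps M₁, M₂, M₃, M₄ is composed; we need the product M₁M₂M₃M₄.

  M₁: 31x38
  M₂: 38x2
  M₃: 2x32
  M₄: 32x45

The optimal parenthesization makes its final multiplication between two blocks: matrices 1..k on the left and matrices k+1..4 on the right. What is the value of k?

Adjacent pairs: M₁M₂ = 31·38·2 = 2356; M₂M₃ = 38·2·32 = 2432; M₃M₄ = 2·32·45 = 2880.
Length 3: M₁..M₃: k=1: 0+2432+31·38·32=40128; k=2: 2356+0+31·2·32=4340 → min 4340 | M₂..M₄: k=2: 0+2880+38·2·45=6300; k=3: 2432+0+38·32·45=57152 → min 6300.
Top-level splits: k=1: (M₁..M₁)·(M₂..M₄) → 0+6300+31·38·45 = 59310; k=2: (M₁..M₂)·(M₃..M₄) → 2356+2880+31·2·45 = 8026; k=3: (M₁..M₃)·(M₄..M₄) → 4340+0+31·32·45 = 48980.
Best split is after M₂, i.e. k = 2.

2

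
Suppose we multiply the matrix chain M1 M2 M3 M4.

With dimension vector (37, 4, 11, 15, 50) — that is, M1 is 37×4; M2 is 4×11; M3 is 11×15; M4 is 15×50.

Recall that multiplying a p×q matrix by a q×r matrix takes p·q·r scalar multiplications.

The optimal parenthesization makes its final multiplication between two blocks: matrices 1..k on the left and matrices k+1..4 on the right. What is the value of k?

1

Adjacent pairs: M1M2 = 37·4·11 = 1628; M2M3 = 4·11·15 = 660; M3M4 = 11·15·50 = 8250.
Length 3: M1..M3: k=1: 0+660+37·4·15=2880; k=2: 1628+0+37·11·15=7733 → min 2880 | M2..M4: k=2: 0+8250+4·11·50=10450; k=3: 660+0+4·15·50=3660 → min 3660.
Top-level splits: k=1: (M1..M1)·(M2..M4) → 0+3660+37·4·50 = 11060; k=2: (M1..M2)·(M3..M4) → 1628+8250+37·11·50 = 30228; k=3: (M1..M3)·(M4..M4) → 2880+0+37·15·50 = 30630.
Best split is after M1, i.e. k = 1.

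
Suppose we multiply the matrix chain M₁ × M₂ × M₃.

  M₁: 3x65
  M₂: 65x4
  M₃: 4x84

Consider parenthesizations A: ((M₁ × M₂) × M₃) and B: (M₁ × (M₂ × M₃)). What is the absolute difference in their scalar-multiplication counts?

36432

Order A = ((M₁ × M₂) × M₃): (M₁ × M₂): 3×65 by 65×4 → 3×4, cost 3·65·4 = 780; ((M₁ × M₂) × M₃): 3×4 by 4×84 → 3×84, cost 3·4·84 = 1008; cumulative 1788. Total 1788.
Order B = (M₁ × (M₂ × M₃)): (M₂ × M₃): 65×4 by 4×84 → 65×84, cost 65·4·84 = 21840; (M₁ × (M₂ × M₃)): 3×65 by 65×84 → 3×84, cost 3·65·84 = 16380; cumulative 38220. Total 38220.
Difference: |1788 − 38220| = 36432.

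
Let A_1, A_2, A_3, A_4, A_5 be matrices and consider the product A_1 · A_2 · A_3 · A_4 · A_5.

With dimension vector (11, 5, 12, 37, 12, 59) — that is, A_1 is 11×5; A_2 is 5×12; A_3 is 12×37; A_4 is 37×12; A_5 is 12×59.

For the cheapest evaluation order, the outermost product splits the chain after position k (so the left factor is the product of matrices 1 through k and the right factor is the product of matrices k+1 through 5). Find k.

1

Adjacent pairs: A_1A_2 = 11·5·12 = 660; A_2A_3 = 5·12·37 = 2220; A_3A_4 = 12·37·12 = 5328; A_4A_5 = 37·12·59 = 26196.
Length 3: A_1..A_3: k=1: 0+2220+11·5·37=4255; k=2: 660+0+11·12·37=5544 → min 4255 | A_2..A_4: k=2: 0+5328+5·12·12=6048; k=3: 2220+0+5·37·12=4440 → min 4440 | A_3..A_5: k=3: 0+26196+12·37·59=52392; k=4: 5328+0+12·12·59=13824 → min 13824.
Length 4: A_1..A_4: k=1: 0+4440+11·5·12=5100; k=2: 660+5328+11·12·12=7572; k=3: 4255+0+11·37·12=9139 → min 5100 | A_2..A_5: k=2: 0+13824+5·12·59=17364; k=3: 2220+26196+5·37·59=39331; k=4: 4440+0+5·12·59=7980 → min 7980.
Top-level splits: k=1: (A_1..A_1)·(A_2..A_5) → 0+7980+11·5·59 = 11225; k=2: (A_1..A_2)·(A_3..A_5) → 660+13824+11·12·59 = 22272; k=3: (A_1..A_3)·(A_4..A_5) → 4255+26196+11·37·59 = 54464; k=4: (A_1..A_4)·(A_5..A_5) → 5100+0+11·12·59 = 12888.
Best split is after A_1, i.e. k = 1.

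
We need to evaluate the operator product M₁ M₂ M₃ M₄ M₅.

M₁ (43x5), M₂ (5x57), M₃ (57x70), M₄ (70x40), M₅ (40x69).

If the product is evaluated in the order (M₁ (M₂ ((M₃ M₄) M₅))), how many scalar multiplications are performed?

(M₃ M₄): 57×70 by 70×40 → 57×40, cost 57·70·40 = 159600
((M₃ M₄) M₅): 57×40 by 40×69 → 57×69, cost 57·40·69 = 157320; cumulative 316920
(M₂ ((M₃ M₄) M₅)): 5×57 by 57×69 → 5×69, cost 5·57·69 = 19665; cumulative 336585
(M₁ (M₂ ((M₃ M₄) M₅))): 43×5 by 5×69 → 43×69, cost 43·5·69 = 14835; cumulative 351420
Total: 351420 scalar multiplications.

351420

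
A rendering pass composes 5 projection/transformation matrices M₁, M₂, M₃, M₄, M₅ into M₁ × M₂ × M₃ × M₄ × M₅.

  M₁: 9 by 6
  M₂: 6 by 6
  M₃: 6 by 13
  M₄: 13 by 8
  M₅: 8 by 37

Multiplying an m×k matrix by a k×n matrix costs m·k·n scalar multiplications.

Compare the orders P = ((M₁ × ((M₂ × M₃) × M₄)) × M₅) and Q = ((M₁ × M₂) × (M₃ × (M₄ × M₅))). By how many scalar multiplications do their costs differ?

Order P = ((M₁ × ((M₂ × M₃) × M₄)) × M₅): (M₂ × M₃): 6×6 by 6×13 → 6×13, cost 6·6·13 = 468; ((M₂ × M₃) × M₄): 6×13 by 13×8 → 6×8, cost 6·13·8 = 624; cumulative 1092; (M₁ × ((M₂ × M₃) × M₄)): 9×6 by 6×8 → 9×8, cost 9·6·8 = 432; cumulative 1524; ((M₁ × ((M₂ × M₃) × M₄)) × M₅): 9×8 by 8×37 → 9×37, cost 9·8·37 = 2664; cumulative 4188. Total 4188.
Order Q = ((M₁ × M₂) × (M₃ × (M₄ × M₅))): (M₁ × M₂): 9×6 by 6×6 → 9×6, cost 9·6·6 = 324; (M₄ × M₅): 13×8 by 8×37 → 13×37, cost 13·8·37 = 3848; (M₃ × (M₄ × M₅)): 6×13 by 13×37 → 6×37, cost 6·13·37 = 2886; cumulative 6734; ((M₁ × M₂) × (M₃ × (M₄ × M₅))): 9×6 by 6×37 → 9×37, cost 9·6·37 = 1998; cumulative 9056. Total 9056.
Difference: |4188 − 9056| = 4868.

4868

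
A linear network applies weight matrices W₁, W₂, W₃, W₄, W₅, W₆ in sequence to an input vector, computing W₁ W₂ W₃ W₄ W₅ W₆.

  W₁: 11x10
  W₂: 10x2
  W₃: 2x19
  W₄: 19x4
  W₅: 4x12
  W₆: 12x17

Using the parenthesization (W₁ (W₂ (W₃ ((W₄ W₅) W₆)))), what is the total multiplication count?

7644

(W₄ W₅): 19×4 by 4×12 → 19×12, cost 19·4·12 = 912
((W₄ W₅) W₆): 19×12 by 12×17 → 19×17, cost 19·12·17 = 3876; cumulative 4788
(W₃ ((W₄ W₅) W₆)): 2×19 by 19×17 → 2×17, cost 2·19·17 = 646; cumulative 5434
(W₂ (W₃ ((W₄ W₅) W₆))): 10×2 by 2×17 → 10×17, cost 10·2·17 = 340; cumulative 5774
(W₁ (W₂ (W₃ ((W₄ W₅) W₆)))): 11×10 by 10×17 → 11×17, cost 11·10·17 = 1870; cumulative 7644
Total: 7644 scalar multiplications.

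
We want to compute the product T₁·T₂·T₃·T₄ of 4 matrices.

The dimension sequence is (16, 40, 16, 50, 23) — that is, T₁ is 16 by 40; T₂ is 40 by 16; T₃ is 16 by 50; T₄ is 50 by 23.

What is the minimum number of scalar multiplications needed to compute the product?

34528

Adjacent pairs: T₁T₂ = 16·40·16 = 10240; T₂T₃ = 40·16·50 = 32000; T₃T₄ = 16·50·23 = 18400.
Length 3: T₁..T₃: k=1: 0+32000+16·40·50=64000; k=2: 10240+0+16·16·50=23040 → min 23040 | T₂..T₄: k=2: 0+18400+40·16·23=33120; k=3: 32000+0+40·50·23=78000 → min 33120.
Length 4: T₁..T₄: k=1: 0+33120+16·40·23=47840; k=2: 10240+18400+16·16·23=34528; k=3: 23040+0+16·50·23=41440 → min 34528.
Optimal order: ((T₁·T₂)·(T₃·T₄)) with cost 34528.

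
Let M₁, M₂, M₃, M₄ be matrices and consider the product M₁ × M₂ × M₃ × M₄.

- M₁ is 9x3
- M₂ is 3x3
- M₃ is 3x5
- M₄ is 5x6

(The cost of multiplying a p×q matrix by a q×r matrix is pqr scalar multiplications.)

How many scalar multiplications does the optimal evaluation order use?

Adjacent pairs: M₁M₂ = 9·3·3 = 81; M₂M₃ = 3·3·5 = 45; M₃M₄ = 3·5·6 = 90.
Length 3: M₁..M₃: k=1: 0+45+9·3·5=180; k=2: 81+0+9·3·5=216 → min 180 | M₂..M₄: k=2: 0+90+3·3·6=144; k=3: 45+0+3·5·6=135 → min 135.
Length 4: M₁..M₄: k=1: 0+135+9·3·6=297; k=2: 81+90+9·3·6=333; k=3: 180+0+9·5·6=450 → min 297.
Optimal order: (M₁ × ((M₂ × M₃) × M₄)) with cost 297.

297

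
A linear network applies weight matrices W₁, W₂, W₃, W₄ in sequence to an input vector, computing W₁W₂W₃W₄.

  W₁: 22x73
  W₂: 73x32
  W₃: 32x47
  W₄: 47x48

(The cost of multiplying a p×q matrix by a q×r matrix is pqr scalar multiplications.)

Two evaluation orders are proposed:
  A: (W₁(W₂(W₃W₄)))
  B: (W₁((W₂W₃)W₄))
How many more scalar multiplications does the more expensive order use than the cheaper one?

Order A = (W₁(W₂(W₃W₄))): (W₃W₄): 32×47 by 47×48 → 32×48, cost 32·47·48 = 72192; (W₂(W₃W₄)): 73×32 by 32×48 → 73×48, cost 73·32·48 = 112128; cumulative 184320; (W₁(W₂(W₃W₄))): 22×73 by 73×48 → 22×48, cost 22·73·48 = 77088; cumulative 261408. Total 261408.
Order B = (W₁((W₂W₃)W₄)): (W₂W₃): 73×32 by 32×47 → 73×47, cost 73·32·47 = 109792; ((W₂W₃)W₄): 73×47 by 47×48 → 73×48, cost 73·47·48 = 164688; cumulative 274480; (W₁((W₂W₃)W₄)): 22×73 by 73×48 → 22×48, cost 22·73·48 = 77088; cumulative 351568. Total 351568.
Difference: |261408 − 351568| = 90160.

90160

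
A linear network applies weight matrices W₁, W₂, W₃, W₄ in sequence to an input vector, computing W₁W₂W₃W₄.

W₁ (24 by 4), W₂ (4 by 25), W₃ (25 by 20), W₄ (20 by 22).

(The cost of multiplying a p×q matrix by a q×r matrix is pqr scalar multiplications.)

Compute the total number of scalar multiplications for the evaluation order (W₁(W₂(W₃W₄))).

15312

(W₃W₄): 25×20 by 20×22 → 25×22, cost 25·20·22 = 11000
(W₂(W₃W₄)): 4×25 by 25×22 → 4×22, cost 4·25·22 = 2200; cumulative 13200
(W₁(W₂(W₃W₄))): 24×4 by 4×22 → 24×22, cost 24·4·22 = 2112; cumulative 15312
Total: 15312 scalar multiplications.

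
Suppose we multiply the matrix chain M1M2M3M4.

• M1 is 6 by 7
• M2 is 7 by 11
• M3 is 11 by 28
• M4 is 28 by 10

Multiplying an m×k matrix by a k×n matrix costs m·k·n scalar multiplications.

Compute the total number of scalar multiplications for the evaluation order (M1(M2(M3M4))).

(M3M4): 11×28 by 28×10 → 11×10, cost 11·28·10 = 3080
(M2(M3M4)): 7×11 by 11×10 → 7×10, cost 7·11·10 = 770; cumulative 3850
(M1(M2(M3M4))): 6×7 by 7×10 → 6×10, cost 6·7·10 = 420; cumulative 4270
Total: 4270 scalar multiplications.

4270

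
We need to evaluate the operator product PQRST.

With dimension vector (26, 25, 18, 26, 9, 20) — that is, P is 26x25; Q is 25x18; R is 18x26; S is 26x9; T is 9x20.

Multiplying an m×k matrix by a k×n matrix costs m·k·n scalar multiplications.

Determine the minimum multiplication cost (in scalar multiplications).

18792

Adjacent pairs: PQ = 26·25·18 = 11700; QR = 25·18·26 = 11700; RS = 18·26·9 = 4212; ST = 26·9·20 = 4680.
Length 3: P..R: k=1: 0+11700+26·25·26=28600; k=2: 11700+0+26·18·26=23868 → min 23868 | Q..S: k=2: 0+4212+25·18·9=8262; k=3: 11700+0+25·26·9=17550 → min 8262 | R..T: k=3: 0+4680+18·26·20=14040; k=4: 4212+0+18·9·20=7452 → min 7452.
Length 4: P..S: k=1: 0+8262+26·25·9=14112; k=2: 11700+4212+26·18·9=20124; k=3: 23868+0+26·26·9=29952 → min 14112 | Q..T: k=2: 0+7452+25·18·20=16452; k=3: 11700+4680+25·26·20=29380; k=4: 8262+0+25·9·20=12762 → min 12762.
Length 5: P..T: k=1: 0+12762+26·25·20=25762; k=2: 11700+7452+26·18·20=28512; k=3: 23868+4680+26·26·20=42068; k=4: 14112+0+26·9·20=18792 → min 18792.
Optimal order: ((P(Q(RS)))T) with cost 18792.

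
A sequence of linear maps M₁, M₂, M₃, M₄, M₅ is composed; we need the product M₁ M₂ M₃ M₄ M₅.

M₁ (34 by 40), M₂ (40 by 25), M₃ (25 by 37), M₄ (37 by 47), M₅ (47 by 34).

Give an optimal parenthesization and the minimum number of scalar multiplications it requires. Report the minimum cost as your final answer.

146325

Adjacent pairs: M₁M₂ = 34·40·25 = 34000; M₂M₃ = 40·25·37 = 37000; M₃M₄ = 25·37·47 = 43475; M₄M₅ = 37·47·34 = 59126.
Length 3: M₁..M₃: k=1: 0+37000+34·40·37=87320; k=2: 34000+0+34·25·37=65450 → min 65450 | M₂..M₄: k=2: 0+43475+40·25·47=90475; k=3: 37000+0+40·37·47=106560 → min 90475 | M₃..M₅: k=3: 0+59126+25·37·34=90576; k=4: 43475+0+25·47·34=83425 → min 83425.
Length 4: M₁..M₄: k=1: 0+90475+34·40·47=154395; k=2: 34000+43475+34·25·47=117425; k=3: 65450+0+34·37·47=124576 → min 117425 | M₂..M₅: k=2: 0+83425+40·25·34=117425; k=3: 37000+59126+40·37·34=146446; k=4: 90475+0+40·47·34=154395 → min 117425.
Length 5: M₁..M₅: k=1: 0+117425+34·40·34=163665; k=2: 34000+83425+34·25·34=146325; k=3: 65450+59126+34·37·34=167348; k=4: 117425+0+34·47·34=171757 → min 146325.
Optimal parenthesization: ((M₁ M₂) ((M₃ M₄) M₅)) with cost 146325.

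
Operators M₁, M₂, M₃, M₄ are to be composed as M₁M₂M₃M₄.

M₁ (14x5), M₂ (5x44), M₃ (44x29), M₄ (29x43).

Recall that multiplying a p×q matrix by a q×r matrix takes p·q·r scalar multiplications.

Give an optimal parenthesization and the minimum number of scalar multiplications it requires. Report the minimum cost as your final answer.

15625

Adjacent pairs: M₁M₂ = 14·5·44 = 3080; M₂M₃ = 5·44·29 = 6380; M₃M₄ = 44·29·43 = 54868.
Length 3: M₁..M₃: k=1: 0+6380+14·5·29=8410; k=2: 3080+0+14·44·29=20944 → min 8410 | M₂..M₄: k=2: 0+54868+5·44·43=64328; k=3: 6380+0+5·29·43=12615 → min 12615.
Length 4: M₁..M₄: k=1: 0+12615+14·5·43=15625; k=2: 3080+54868+14·44·43=84436; k=3: 8410+0+14·29·43=25868 → min 15625.
Optimal parenthesization: (M₁((M₂M₃)M₄)) with cost 15625.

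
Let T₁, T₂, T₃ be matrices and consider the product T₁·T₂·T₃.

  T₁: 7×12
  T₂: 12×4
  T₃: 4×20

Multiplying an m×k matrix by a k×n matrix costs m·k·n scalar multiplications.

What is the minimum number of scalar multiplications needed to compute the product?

Order (T₁·(T₂·T₃)): (T₂·T₃): 12×4 by 4×20 → 12×20, cost 12·4·20 = 960; (T₁·(T₂·T₃)): 7×12 by 12×20 → 7×20, cost 7·12·20 = 1680; cumulative 2640. Total 2640.
Order ((T₁·T₂)·T₃): (T₁·T₂): 7×12 by 12×4 → 7×4, cost 7·12·4 = 336; ((T₁·T₂)·T₃): 7×4 by 4×20 → 7×20, cost 7·4·20 = 560; cumulative 896. Total 896.
Minimum: 896.

896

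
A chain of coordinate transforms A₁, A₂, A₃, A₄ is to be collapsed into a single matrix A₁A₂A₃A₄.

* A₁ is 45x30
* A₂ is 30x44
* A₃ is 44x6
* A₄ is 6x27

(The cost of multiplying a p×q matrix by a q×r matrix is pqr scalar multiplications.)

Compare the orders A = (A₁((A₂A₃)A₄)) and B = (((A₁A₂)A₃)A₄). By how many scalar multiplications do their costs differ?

29340

Order A = (A₁((A₂A₃)A₄)): (A₂A₃): 30×44 by 44×6 → 30×6, cost 30·44·6 = 7920; ((A₂A₃)A₄): 30×6 by 6×27 → 30×27, cost 30·6·27 = 4860; cumulative 12780; (A₁((A₂A₃)A₄)): 45×30 by 30×27 → 45×27, cost 45·30·27 = 36450; cumulative 49230. Total 49230.
Order B = (((A₁A₂)A₃)A₄): (A₁A₂): 45×30 by 30×44 → 45×44, cost 45·30·44 = 59400; ((A₁A₂)A₃): 45×44 by 44×6 → 45×6, cost 45·44·6 = 11880; cumulative 71280; (((A₁A₂)A₃)A₄): 45×6 by 6×27 → 45×27, cost 45·6·27 = 7290; cumulative 78570. Total 78570.
Difference: |49230 − 78570| = 29340.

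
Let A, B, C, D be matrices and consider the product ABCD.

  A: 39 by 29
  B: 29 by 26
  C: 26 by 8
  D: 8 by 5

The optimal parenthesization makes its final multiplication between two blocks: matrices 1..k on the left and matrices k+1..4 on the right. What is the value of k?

1

Adjacent pairs: AB = 39·29·26 = 29406; BC = 29·26·8 = 6032; CD = 26·8·5 = 1040.
Length 3: A..C: k=1: 0+6032+39·29·8=15080; k=2: 29406+0+39·26·8=37518 → min 15080 | B..D: k=2: 0+1040+29·26·5=4810; k=3: 6032+0+29·8·5=7192 → min 4810.
Top-level splits: k=1: (A..A)·(B..D) → 0+4810+39·29·5 = 10465; k=2: (A..B)·(C..D) → 29406+1040+39·26·5 = 35516; k=3: (A..C)·(D..D) → 15080+0+39·8·5 = 16640.
Best split is after A, i.e. k = 1.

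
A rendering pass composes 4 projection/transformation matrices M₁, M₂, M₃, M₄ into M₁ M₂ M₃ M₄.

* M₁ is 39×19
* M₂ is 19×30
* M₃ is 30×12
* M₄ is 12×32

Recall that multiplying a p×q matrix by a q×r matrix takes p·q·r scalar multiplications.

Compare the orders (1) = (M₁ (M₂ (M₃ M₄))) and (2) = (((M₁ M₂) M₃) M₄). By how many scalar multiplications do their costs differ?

Order (1) = (M₁ (M₂ (M₃ M₄))): (M₃ M₄): 30×12 by 12×32 → 30×32, cost 30·12·32 = 11520; (M₂ (M₃ M₄)): 19×30 by 30×32 → 19×32, cost 19·30·32 = 18240; cumulative 29760; (M₁ (M₂ (M₃ M₄))): 39×19 by 19×32 → 39×32, cost 39·19·32 = 23712; cumulative 53472. Total 53472.
Order (2) = (((M₁ M₂) M₃) M₄): (M₁ M₂): 39×19 by 19×30 → 39×30, cost 39·19·30 = 22230; ((M₁ M₂) M₃): 39×30 by 30×12 → 39×12, cost 39·30·12 = 14040; cumulative 36270; (((M₁ M₂) M₃) M₄): 39×12 by 12×32 → 39×32, cost 39·12·32 = 14976; cumulative 51246. Total 51246.
Difference: |53472 − 51246| = 2226.

2226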